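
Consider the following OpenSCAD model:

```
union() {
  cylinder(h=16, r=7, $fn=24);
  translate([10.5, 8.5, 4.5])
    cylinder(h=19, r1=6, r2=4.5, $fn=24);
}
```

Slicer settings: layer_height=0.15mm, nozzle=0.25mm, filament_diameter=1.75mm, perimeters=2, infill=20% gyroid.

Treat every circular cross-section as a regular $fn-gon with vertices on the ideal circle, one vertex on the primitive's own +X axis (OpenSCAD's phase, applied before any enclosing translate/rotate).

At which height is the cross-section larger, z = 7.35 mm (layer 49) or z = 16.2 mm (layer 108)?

layer 49 (z = 7.35 mm)

Layer 49 (z = 7.35): the r=7 cylinder contributes a regular 24-gon of circumradius 7 (area = (24/2)·7.000²·sin(360°/24) = 152.19 mm²); the cone at (10.5, 8.5) contributes a regular 24-gon of circumradius 5.775 (interpolated between r1=6 and r2=4.5 at t=0.150) (area = (24/2)·5.775²·sin(360°/24) = 103.58 mm²); Merging all regions: the 2 present regions are separate (no shared area or edge), so areas and boundary lengths simply add and each stays a separate island — area = 255.77 mm². So its area = 255.77 mm². Layer 108 (z = 16.2): the cylinder does not reach this height (z outside [0, 16]); the cone at (10.5, 8.5) (r1=6→r2=4.5) has section circumradius 5.076 here — a regular 24-gon (area = (24/2)·5.076²·sin(360°/24) = 80.03 mm²); Combining (union): only the cone at (10.5, 8.5) is present, so the union is just that shape — area = 80.03 mm². So its area = 80.03 mm². Layer 49 is larger (255.77 vs 80.03 mm²).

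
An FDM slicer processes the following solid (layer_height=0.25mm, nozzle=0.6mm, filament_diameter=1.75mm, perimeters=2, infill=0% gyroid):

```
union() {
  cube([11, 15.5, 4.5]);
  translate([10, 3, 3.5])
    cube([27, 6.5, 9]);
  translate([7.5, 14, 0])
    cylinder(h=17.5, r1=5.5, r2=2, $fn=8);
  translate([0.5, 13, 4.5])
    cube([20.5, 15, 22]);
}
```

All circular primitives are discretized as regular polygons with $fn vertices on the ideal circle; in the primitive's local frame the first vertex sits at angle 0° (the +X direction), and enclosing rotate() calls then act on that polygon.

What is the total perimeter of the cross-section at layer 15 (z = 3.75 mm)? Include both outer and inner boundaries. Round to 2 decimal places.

At z = 3.75 mm: the cube is present — its section is the full 11×15.5 rectangle (perimeter 53.00 mm); the cube at (10, 3) (footprint 27×6.5) is included at this height (perimeter 67.00 mm); the cone at (7.5, 14) contributes a regular 8-gon of circumradius 4.750 (interpolated between r1=5.5 and r2=2 at t=0.214) (perimeter = 2·8·4.750·sin(180°/8) = 29.08 mm); the cube at (0.5, 13) does not reach this height (z outside [4.5, 26.5]); Taking the union: the regions partially overlap (shared area 48.43 mm²), so the edge portions inside another operand are dropped and the merged outline is re-measured after clipping — boundary = 109.04 mm. Overall, the cross-section is a single solid region. Total boundary length (outer) = 109.04 mm.

109.04 mm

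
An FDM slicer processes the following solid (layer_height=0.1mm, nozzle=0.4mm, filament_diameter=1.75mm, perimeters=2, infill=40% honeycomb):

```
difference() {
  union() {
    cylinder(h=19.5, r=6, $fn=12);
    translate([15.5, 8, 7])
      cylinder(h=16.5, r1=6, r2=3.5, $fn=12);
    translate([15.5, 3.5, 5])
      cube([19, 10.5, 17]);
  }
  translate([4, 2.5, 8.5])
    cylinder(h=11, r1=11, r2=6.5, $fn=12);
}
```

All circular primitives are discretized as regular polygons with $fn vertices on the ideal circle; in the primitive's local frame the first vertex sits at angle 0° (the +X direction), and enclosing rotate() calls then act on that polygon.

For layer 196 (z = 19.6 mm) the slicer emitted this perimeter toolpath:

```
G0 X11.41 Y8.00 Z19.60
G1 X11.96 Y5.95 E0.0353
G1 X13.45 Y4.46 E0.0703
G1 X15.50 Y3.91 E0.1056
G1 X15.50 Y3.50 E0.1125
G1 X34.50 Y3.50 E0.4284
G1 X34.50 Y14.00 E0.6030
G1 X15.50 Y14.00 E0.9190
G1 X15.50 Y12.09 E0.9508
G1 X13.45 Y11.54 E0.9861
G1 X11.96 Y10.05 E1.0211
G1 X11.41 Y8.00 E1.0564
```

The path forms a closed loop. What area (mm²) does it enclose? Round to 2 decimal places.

Apply the shoelace formula to the sequence of (X, Y) vertices; enclosed area = 224.60 mm².

224.60 mm²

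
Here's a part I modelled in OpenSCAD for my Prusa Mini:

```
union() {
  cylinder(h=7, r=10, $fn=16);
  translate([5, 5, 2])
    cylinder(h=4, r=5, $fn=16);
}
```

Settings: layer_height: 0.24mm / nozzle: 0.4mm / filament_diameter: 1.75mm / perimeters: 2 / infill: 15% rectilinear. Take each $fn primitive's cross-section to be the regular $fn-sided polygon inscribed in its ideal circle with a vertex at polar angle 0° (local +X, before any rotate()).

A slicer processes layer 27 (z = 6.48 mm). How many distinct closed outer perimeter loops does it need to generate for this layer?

At z = 6.48 mm: the r=10 cylinder contributes a regular 16-gon of circumradius 10; the cylinder at (5, 5) does not reach this height (z outside [2, 6]); Taking the union: only the r=10 cylinder is present, so the union is just that shape — 1 connected region. The result has 1 disconnected region.

1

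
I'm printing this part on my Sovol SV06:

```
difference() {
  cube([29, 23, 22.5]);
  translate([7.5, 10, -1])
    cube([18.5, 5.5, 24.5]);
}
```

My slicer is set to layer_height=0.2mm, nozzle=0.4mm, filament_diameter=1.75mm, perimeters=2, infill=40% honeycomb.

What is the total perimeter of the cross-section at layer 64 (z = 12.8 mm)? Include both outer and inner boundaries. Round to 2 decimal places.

At z = 12.8 mm: the 29×23 cube contributes its full rectangle (perimeter 104.00 mm); the cube at (7.5, 10) is present — its section is the full 18.5×5.5 rectangle (perimeter 48.00 mm); Subtracting the remaining from the first: starting from the 29×23 cube, the 18.5×5.5 cube at (7.5, 10) lies wholly inside it (removes its full 101.75 mm² and its 48.00 mm outline becomes a hole wall) — boundary (outer + 1 inner loop) = 152.00 mm. Overall, the cross-section is one region with 1 hole. Total boundary length (outer + inner) = 152.00 mm.

152.00 mm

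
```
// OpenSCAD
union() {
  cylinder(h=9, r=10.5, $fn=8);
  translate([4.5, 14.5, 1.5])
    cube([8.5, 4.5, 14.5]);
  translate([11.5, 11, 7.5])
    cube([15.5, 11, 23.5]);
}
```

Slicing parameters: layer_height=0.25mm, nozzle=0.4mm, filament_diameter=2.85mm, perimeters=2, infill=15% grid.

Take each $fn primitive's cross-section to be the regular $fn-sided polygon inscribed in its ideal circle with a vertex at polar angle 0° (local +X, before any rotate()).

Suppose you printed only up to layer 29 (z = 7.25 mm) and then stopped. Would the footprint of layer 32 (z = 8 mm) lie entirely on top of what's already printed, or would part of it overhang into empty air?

Compare the two slices. At z = 7.25: the r=10.5 cylinder gives a regular 8-gon of circumradius 10.5 (constant along its height) (area = (8/2)·10.500²·sin(360°/8) = 311.83 mm²); the 8.5×4.5 cube at (4.5, 14.5) contributes its full rectangle (area 38.25 mm²); the cube at (11.5, 11) is absent (z outside [7.5, 31]); Merging all regions: the 2 present regions are separate (no shared area or edge), so areas and boundary lengths simply add and each stays a separate island — area = 350.08 mm². At z = 8: the cylinder: section is a regular 8-gon, circumradius r=10.5 (area = (8/2)·10.500²·sin(360°/8) = 311.83 mm²); the cube at (4.5, 14.5) is present — its section is the full 8.5×4.5 rectangle (area 38.25 mm²); the 15.5×11 cube at (11.5, 11) contributes its full rectangle (area 170.50 mm²); Taking the union: the regions partially overlap — summed areas 520.58 mm² minus the doubly-counted overlap 6.75 mm² gives 513.83 mm² — area = 513.83 mm². Checking containment: at z = 8 the cross-section extends beyond the z = 7.25 cross-section by about 163.75 mm².

part overhangs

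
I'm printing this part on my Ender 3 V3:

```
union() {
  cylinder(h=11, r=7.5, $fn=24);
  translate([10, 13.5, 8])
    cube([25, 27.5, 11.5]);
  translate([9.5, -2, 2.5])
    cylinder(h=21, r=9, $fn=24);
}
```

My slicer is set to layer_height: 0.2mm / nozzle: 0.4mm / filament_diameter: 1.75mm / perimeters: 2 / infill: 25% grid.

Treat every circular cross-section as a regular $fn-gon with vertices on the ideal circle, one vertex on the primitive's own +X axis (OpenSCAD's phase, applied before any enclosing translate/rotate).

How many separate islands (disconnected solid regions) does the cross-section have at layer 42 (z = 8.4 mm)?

At z = 8.4 mm: the r=7.5 cylinder contributes a regular 24-gon of circumradius 7.5; the cube at (10, 13.5) (footprint 25×27.5) is included at this height; the r=9 cylinder at (9.5, -2) gives a regular 24-gon of circumradius 9 (constant along its height); Combining (union): the regions partially overlap (shared area 61.50 mm²), so overlapping operands fuse into one piece — 2 connected regions. Overall, the cross-section has 2 separate islands. Island count = 2.

2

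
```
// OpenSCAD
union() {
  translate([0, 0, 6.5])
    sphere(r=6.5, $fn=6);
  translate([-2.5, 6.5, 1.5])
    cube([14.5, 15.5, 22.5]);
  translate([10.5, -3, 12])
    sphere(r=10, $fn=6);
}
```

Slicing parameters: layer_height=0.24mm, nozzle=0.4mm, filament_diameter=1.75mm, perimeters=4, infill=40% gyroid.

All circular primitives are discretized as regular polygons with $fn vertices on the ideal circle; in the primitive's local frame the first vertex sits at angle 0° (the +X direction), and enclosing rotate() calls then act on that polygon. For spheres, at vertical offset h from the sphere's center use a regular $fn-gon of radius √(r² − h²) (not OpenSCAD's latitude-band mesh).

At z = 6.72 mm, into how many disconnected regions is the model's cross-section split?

2

At z = 6.72 mm: the r=6.5 sphere contributes a regular 6-gon of circumradius √(6.5²−0.22²) = 6.496; the cube at (-2.5, 6.5) (footprint 14.5×15.5) is included at this height; the r=10 sphere at (10.5, -3) slices to a regular 6-gon of circumradius 8.492 (√(r²−h²) with h=5.28 from center); Merging all regions: the regions partially overlap (shared area 14.85 mm²), so overlapping operands fuse into one piece — 2 connected regions. The result has 2 disconnected regions.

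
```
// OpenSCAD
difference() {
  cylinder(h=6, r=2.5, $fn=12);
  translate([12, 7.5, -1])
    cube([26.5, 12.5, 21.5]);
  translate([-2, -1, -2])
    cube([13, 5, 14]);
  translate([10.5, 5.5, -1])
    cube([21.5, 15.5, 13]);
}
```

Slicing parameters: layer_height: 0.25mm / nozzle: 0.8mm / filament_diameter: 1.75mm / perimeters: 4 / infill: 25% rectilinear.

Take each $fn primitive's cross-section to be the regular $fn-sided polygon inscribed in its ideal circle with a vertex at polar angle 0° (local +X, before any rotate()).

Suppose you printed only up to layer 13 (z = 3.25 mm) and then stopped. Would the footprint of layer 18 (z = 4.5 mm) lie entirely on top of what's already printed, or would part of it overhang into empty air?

entirely on top

Compare the two slices. At z = 3.25: the r=2.5 cylinder gives a regular 12-gon of circumradius 2.5 (constant along its height) (area = (12/2)·2.500²·sin(360°/12) = 18.75 mm²); the 26.5×12.5 cube at (12, 7.5) contributes its full rectangle (area 331.25 mm²); the cube at (-2, -1) (footprint 13×5) is included at this height (area 65.00 mm²); the 21.5×15.5 cube at (10.5, 5.5) contributes its full rectangle (area 333.25 mm²); Taking the first minus the rest: starting from the r=2.5 cylinder (18.75 mm²), the 26.5×12.5 cube at (12, 7.5) misses the remaining region (no effect); the 13×5 cube at (-2, -1) partially overlaps it — only the 13.31 mm² overlap (of its 65.00 mm²) is removed, clipping the outline; the 21.5×15.5 cube at (10.5, 5.5) misses the remaining region (no effect) — area = 5.44 mm². At z = 4.5: the r=2.5 cylinder gives a regular 12-gon of circumradius 2.5 (constant along its height) (area = (12/2)·2.500²·sin(360°/12) = 18.75 mm²); the cube at (12, 7.5) is present — its section is the full 26.5×12.5 rectangle (area 331.25 mm²); the 13×5 cube at (-2, -1) contributes its full rectangle (area 65.00 mm²); the cube at (10.5, 5.5) is present — its section is the full 21.5×15.5 rectangle (area 333.25 mm²); After the difference (first − rest): starting from the r=2.5 cylinder (18.75 mm²), the 26.5×12.5 cube at (12, 7.5) misses the remaining region (no effect); the 13×5 cube at (-2, -1) partially overlaps it — only the 13.31 mm² overlap (of its 65.00 mm²) is removed, clipping the outline; the 21.5×15.5 cube at (10.5, 5.5) misses the remaining region (no effect) — area = 5.44 mm². Checking containment: the cross-section at z = 4.5 is a subset of the cross-section at z = 3.25.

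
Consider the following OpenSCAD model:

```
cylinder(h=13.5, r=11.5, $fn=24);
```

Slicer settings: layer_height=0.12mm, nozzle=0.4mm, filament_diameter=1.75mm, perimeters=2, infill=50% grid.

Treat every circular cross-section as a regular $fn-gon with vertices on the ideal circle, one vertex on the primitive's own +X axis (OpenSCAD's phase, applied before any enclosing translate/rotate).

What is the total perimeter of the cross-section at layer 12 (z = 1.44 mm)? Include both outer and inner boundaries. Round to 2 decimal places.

72.05 mm

At z = 1.44 mm: the r=11.5 cylinder gives a regular 24-gon of circumradius 11.5 (constant along its height) (perimeter = 2·24·11.500·sin(180°/24) = 72.05 mm). Overall, the cross-section is a single solid region. Total boundary length (outer) = 72.05 mm.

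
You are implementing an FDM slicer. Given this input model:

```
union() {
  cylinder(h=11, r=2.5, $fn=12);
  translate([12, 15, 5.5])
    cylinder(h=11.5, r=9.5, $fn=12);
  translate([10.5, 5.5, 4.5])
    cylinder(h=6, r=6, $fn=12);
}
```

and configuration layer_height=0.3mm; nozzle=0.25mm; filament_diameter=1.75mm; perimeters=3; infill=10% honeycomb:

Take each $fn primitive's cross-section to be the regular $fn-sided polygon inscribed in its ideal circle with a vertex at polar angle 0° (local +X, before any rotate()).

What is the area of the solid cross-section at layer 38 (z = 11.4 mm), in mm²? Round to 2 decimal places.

270.75 mm²

At z = 11.4 mm: the cylinder does not reach this height (z outside [0, 11]); the r=9.5 cylinder at (12, 15) gives a regular 12-gon of circumradius 9.5 (constant along its height) (area = (12/2)·9.500²·sin(360°/12) = 270.75 mm²); the cylinder at (10.5, 5.5) does not reach this height (z outside [4.5, 10.5]); Merging all regions: only the r=9.5 cylinder at (12, 15) is present, so the union is just that shape — area = 270.75 mm². Overall, the cross-section is a single solid region. Net area = 270.75 mm².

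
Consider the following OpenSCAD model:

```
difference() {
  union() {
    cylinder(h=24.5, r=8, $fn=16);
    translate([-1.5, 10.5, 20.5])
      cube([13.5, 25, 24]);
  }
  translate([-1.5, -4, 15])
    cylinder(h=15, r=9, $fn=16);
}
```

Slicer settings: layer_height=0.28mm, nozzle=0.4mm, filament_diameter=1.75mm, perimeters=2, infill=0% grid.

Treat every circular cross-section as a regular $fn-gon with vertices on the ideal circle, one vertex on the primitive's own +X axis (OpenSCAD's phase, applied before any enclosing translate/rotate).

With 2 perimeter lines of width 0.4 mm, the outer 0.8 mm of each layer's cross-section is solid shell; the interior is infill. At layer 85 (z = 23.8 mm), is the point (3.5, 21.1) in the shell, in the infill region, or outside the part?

At z = 23.8 mm: the r=8 cylinder gives a regular 16-gon of circumradius 8 (constant along its height); the cube at (-1.5, 10.5) is present — its section is the full 13.5×25 rectangle; Combining (union): the 2 present regions are separate (no shared area or edge), so areas and boundary lengths simply add and each stays a separate island — 2 connected regions; the r=9 cylinder at (-1.5, -4) contributes a regular 16-gon of circumradius 9; After the difference (first − rest): starting from that combined region, the r=9 cylinder at (-1.5, -4) partially overlaps it — only the 148.96 mm² overlap (of its 247.98 mm²) is removed, clipping the outline — 2 connected regions. Overall, the cross-section has 2 separate islands. The nearest boundary edge runs (-1.50, 10.50)→(-1.50, 35.50); distance from the point to it = 5.00 mm. (Shell/infill is judged within the island containing the point — the largest one.) The point is inside the cross-section and 5.00 mm from the nearest boundary — more than the 0.8 mm shell width (2 × 0.4), so it's in the infill interior.

infill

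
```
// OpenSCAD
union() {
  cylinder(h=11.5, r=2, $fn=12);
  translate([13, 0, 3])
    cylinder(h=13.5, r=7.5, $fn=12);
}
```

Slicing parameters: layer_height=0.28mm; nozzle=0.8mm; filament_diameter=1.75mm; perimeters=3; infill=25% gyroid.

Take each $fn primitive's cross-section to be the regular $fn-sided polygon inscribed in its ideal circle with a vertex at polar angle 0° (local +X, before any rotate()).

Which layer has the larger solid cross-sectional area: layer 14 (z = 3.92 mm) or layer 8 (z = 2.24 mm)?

Layer 14 (z = 3.92): the r=2 cylinder gives a regular 12-gon of circumradius 2 (constant along its height) (area = (12/2)·2.000²·sin(360°/12) = 12.00 mm²); the r=7.5 cylinder at (13, 0) contributes a regular 12-gon of circumradius 7.5 (area = (12/2)·7.500²·sin(360°/12) = 168.75 mm²); Taking the union: the 2 present regions are separate (no shared area or edge), so areas and boundary lengths simply add and each stays a separate island — area = 180.75 mm². So its area = 180.75 mm². Layer 8 (z = 2.24): the cylinder: section is a regular 12-gon, circumradius r=2 (area = (12/2)·2.000²·sin(360°/12) = 12.00 mm²); the cylinder at (13, 0) is absent (z outside [3, 16.5]); Taking the union: only the r=2 cylinder is present, so the union is just that shape — area = 12.00 mm². So its area = 12.00 mm². Layer 14 is larger (180.75 vs 12.00 mm²).

layer 14 (z = 3.92 mm)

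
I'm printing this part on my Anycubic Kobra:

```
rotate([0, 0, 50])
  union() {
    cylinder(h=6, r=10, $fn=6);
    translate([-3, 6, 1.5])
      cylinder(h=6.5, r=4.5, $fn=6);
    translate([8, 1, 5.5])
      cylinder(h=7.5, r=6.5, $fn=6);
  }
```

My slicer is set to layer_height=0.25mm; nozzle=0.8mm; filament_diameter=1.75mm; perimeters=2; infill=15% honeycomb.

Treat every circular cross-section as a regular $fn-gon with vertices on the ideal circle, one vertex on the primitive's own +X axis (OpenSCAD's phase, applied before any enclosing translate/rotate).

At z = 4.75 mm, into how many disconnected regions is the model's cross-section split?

At z = 4.75 mm: the r=10 cylinder gives a regular 6-gon of circumradius 10 (constant along its height); the r=4.5 cylinder at (-3, 6) gives a regular 6-gon of circumradius 4.5 (constant along its height); the cylinder at (8, 1) is absent (z outside [5.5, 13]); Taking the union: the regions partially overlap (shared area 43.19 mm²), so overlapping operands fuse into one piece — 1 connected region; (whole slice rotated 50° about Z — lengths, areas and connectivity unchanged). The result has 1 disconnected region.

1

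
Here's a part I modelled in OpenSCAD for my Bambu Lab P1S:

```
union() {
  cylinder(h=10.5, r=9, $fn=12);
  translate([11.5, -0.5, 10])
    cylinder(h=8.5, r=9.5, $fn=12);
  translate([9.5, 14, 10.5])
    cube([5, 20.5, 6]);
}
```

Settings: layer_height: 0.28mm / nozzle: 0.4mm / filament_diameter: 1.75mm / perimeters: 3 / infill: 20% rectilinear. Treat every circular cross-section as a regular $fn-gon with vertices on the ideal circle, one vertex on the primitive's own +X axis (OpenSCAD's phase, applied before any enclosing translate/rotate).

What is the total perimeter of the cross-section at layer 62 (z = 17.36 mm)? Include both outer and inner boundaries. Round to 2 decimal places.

At z = 17.36 mm: the cylinder is not intersected at this z (z outside [0, 10.5]); the cylinder at (11.5, -0.5): section is a regular 12-gon, circumradius r=9.5 (perimeter = 2·12·9.500·sin(180°/12) = 59.01 mm); the cube at (9.5, 14) is not intersected at this z (z outside [10.5, 16.5]); Combining (union): only the r=9.5 cylinder at (11.5, -0.5) is present, so the union is just that shape — boundary = 59.01 mm. Overall, the cross-section is a single solid region. Total boundary length (outer) = 59.01 mm.

59.01 mm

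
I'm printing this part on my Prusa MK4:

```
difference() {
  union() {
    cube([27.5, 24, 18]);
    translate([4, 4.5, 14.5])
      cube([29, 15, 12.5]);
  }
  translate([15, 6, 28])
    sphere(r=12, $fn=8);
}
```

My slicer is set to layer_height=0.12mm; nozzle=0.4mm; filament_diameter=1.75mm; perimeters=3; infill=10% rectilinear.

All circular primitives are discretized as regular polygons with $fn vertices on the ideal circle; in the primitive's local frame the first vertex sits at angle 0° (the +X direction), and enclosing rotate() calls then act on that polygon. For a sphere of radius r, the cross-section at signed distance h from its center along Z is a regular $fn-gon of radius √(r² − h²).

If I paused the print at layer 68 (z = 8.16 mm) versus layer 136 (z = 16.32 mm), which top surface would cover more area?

layer 136 (z = 16.32 mm)

Layer 68 (z = 8.16): the cube (footprint 27.5×24) is included at this height (area 660.00 mm²); the cube at (4, 4.5) is absent (z outside [14.5, 27]); Combining (union): only the 27.5×24 cube is present, so the union is just that shape — area = 660.00 mm²; the sphere at (15, 6) is absent (|z−center|=19.840 > r=12); Subtracting the remaining from the first: none of the subtracted shapes is present at this height, so that combined region is unchanged — area = 660.00 mm². So its area = 660.00 mm². Layer 136 (z = 16.32): the cube (footprint 27.5×24) is included at this height (area 660.00 mm²); the 29×15 cube at (4, 4.5) contributes its full rectangle (area 435.00 mm²); Taking the union: the regions partially overlap — summed areas 1095.00 mm² minus the doubly-counted overlap 352.50 mm² gives 742.50 mm² — area = 742.50 mm²; the r=12 sphere at (15, 6) slices to a regular 8-gon of circumradius 2.753 (√(r²−h²) with h=11.68 from center) (area = (8/2)·2.753²·sin(360°/8) = 21.43 mm²); Taking the first minus the rest: starting from the result so far (742.50 mm²), the r=12 sphere at (15, 6) lies wholly inside it (removes its full 21.43 mm² and its 16.85 mm outline becomes a hole wall) — area = 721.07 mm². So its area = 721.07 mm². Layer 136 is larger (721.07 vs 660.00 mm²).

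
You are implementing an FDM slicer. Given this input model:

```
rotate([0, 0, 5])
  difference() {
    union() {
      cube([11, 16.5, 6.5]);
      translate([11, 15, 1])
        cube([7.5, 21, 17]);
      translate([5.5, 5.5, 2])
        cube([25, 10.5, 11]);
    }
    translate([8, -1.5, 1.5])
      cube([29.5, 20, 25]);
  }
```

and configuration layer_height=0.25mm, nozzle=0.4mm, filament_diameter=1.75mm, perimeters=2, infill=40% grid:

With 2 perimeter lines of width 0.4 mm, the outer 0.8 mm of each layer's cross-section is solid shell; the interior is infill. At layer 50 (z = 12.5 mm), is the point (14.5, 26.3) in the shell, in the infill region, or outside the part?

At z = 12.5 mm: the cube is absent (z outside [0, 6.5]); the cube at (11, 15) is present — its section is the full 7.5×21 rectangle; the 25×10.5 cube at (5.5, 5.5) contributes its full rectangle; Combining (union): the regions partially overlap (shared area 7.50 mm²), so overlapping operands fuse into one piece — 1 connected region; the 29.5×20 cube at (8, -1.5) contributes its full rectangle; After the difference (first − rest): starting from that combined region, the 29.5×20 cube at (8, -1.5) partially overlaps it — only the 255.00 mm² overlap (of its 590.00 mm²) is removed, clipping the outline — 2 connected regions; (whole slice rotated 5° about Z — lengths, areas and connectivity unchanged). Overall, the cross-section has 2 separate islands. Undo the 5° rotation: the query point maps to (16.737, 24.936) in the un-rotated model frame. The nearest boundary edge runs (18.50, 36.00)→(18.50, 18.50); distance from the point to it = 1.76 mm. (Shell/infill is judged within the island containing the point — the largest one.) The point is inside the cross-section and 1.76 mm from the nearest boundary — more than the 0.8 mm shell width (2 × 0.4), so it's in the infill interior.

infill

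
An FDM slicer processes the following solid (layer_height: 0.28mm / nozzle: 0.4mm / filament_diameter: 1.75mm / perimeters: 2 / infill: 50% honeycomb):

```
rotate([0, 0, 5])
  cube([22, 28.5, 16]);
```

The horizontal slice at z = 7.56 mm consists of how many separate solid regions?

At z = 7.56 mm: the cube (footprint 22×28.5) is included at this height; (rotated 5° about Z; rotation is an isometry so areas/perimeters/island counts are preserved). The result has 1 disconnected region.

1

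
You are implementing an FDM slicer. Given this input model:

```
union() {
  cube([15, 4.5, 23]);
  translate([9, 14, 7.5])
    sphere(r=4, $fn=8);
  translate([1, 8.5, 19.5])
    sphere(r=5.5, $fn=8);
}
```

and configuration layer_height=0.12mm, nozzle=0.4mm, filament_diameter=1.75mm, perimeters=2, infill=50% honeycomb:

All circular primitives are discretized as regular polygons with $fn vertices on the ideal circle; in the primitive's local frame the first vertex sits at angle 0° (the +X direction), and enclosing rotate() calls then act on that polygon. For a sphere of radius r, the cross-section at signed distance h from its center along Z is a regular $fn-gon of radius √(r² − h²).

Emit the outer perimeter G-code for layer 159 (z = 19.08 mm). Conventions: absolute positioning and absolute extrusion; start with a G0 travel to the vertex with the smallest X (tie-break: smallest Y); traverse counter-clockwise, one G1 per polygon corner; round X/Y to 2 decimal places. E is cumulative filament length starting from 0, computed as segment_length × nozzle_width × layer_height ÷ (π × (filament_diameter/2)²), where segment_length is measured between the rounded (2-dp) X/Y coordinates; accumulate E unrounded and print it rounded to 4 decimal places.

At z = 19.08 mm: the cube is present — its section is the full 15×4.5 rectangle; the sphere at (9, 14) is absent (|z−center|=11.580 > r=4); the r=5.5 sphere at (1, 8.5) contributes a regular 8-gon of circumradius √(5.5²−0.42²) = 5.484; Taking the union: the regions partially overlap (shared area 3.93 mm²), so overlapping operands fuse into one piece — 1 connected region. The outline is a single polygon with 12 vertices. Extrusion per mm of travel: 0.4 × 0.12 / (π × 0.875²) = 0.019956. Accumulating E over each segment gives final E = 1.2367.

G0 X-4.48 Y8.50 Z19.08
G1 X-2.88 Y4.62 E0.0838
G1 X0.00 Y3.43 E0.1459
G1 X0.00 Y0.00 E0.2144
G1 X15.00 Y0.00 E0.5137
G1 X15.00 Y4.50 E0.6035
G1 X4.58 Y4.50 E0.8115
G1 X4.88 Y4.62 E0.8179
G1 X6.48 Y8.50 E0.9017
G1 X4.88 Y12.38 E0.9854
G1 X1.00 Y13.98 E1.0692
G1 X-2.88 Y12.38 E1.1529
G1 X-4.48 Y8.50 E1.2367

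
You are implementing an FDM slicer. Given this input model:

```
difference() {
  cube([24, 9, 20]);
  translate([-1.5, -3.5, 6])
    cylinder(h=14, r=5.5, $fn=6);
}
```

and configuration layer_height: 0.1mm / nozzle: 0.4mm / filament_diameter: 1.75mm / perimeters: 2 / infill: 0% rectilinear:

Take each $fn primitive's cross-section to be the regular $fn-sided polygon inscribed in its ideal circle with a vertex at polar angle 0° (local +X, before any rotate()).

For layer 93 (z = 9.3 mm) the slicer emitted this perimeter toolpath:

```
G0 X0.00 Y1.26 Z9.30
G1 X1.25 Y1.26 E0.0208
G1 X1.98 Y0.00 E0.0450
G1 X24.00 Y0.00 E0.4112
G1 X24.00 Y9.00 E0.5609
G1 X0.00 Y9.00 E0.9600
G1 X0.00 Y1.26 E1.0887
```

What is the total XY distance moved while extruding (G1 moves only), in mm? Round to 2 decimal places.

65.47 mm

Sum the Euclidean lengths of each G1 segment: total = 65.47 mm.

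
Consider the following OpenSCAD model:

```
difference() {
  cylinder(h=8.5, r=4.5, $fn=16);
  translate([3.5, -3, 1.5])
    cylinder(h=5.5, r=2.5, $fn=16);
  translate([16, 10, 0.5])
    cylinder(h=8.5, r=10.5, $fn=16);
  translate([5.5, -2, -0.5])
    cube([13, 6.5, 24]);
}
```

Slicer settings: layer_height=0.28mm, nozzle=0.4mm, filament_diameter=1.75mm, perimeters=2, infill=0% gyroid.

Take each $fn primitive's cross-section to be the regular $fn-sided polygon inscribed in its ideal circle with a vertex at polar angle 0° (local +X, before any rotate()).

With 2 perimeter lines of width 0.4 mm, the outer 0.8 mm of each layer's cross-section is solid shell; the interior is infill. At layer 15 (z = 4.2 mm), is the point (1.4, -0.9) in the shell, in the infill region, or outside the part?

At z = 4.2 mm: the r=4.5 cylinder contributes a regular 16-gon of circumradius 4.5; the r=2.5 cylinder at (3.5, -3) contributes a regular 16-gon of circumradius 2.5; the cylinder at (16, 10): section is a regular 16-gon, circumradius r=10.5; the cube at (5.5, -2) (footprint 13×6.5) is included at this height; Subtracting the remaining from the first: starting from the r=4.5 cylinder, the r=2.5 cylinder at (3.5, -3) partially overlaps it — only the 7.65 mm² overlap (of its 19.13 mm²) is removed, clipping the outline; the r=10.5 cylinder at (16, 10) misses the remaining region (no effect); the 13×6.5 cube at (5.5, -2) misses the remaining region (no effect) — 1 connected region. Overall, the cross-section is a single solid region. The nearest boundary edge runs (2.54, -0.69)→(1.73, -1.23); distance from the point to it = 0.47 mm. The point is inside the cross-section, 0.47 mm from the nearest boundary — within the 0.8 mm shell band (2 × 0.4).

shell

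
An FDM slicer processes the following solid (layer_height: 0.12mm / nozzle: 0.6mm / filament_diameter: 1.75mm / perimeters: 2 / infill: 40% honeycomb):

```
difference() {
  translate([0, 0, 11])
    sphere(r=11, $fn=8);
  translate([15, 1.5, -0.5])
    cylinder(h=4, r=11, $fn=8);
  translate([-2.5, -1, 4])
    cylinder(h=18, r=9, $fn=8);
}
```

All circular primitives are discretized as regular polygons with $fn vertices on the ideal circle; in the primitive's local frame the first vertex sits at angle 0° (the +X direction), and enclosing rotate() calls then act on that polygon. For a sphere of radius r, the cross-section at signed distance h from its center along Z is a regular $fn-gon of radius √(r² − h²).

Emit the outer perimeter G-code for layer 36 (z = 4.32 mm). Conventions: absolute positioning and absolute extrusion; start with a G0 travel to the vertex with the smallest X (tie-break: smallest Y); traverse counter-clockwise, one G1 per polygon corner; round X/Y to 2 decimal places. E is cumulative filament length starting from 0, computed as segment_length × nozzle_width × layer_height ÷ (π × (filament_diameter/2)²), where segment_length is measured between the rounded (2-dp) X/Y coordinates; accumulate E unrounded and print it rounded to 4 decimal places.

G0 X-2.14 Y7.85 Z4.32
G1 X3.86 Y5.36 E0.1945
G1 X6.50 Y-1.00 E0.4006
G1 X3.98 Y-7.09 E0.5979
G1 X6.18 Y-6.18 E0.6691
G1 X8.74 Y0.00 E0.8694
G1 X6.18 Y6.18 E1.0696
G1 X0.00 Y8.74 E1.2699
G1 X-2.14 Y7.85 E1.3392

At z = 4.32 mm: the r=11 sphere slices to a regular 8-gon of circumradius 8.739 (√(r²−h²) with h=6.68 from center); the cylinder at (15, 1.5) does not reach this height (z outside [-0.5, 3.5]); the cylinder at (-2.5, -1): section is a regular 8-gon, circumradius r=9; After the difference (first − rest): starting from the r=11 sphere, the r=9 cylinder at (-2.5, -1) partially overlaps it — only the 177.37 mm² overlap (of its 229.10 mm²) is removed, clipping the outline — 1 connected region. The outline is a single polygon with 8 vertices. Extrusion per mm of travel: 0.6 × 0.12 / (π × 0.875²) = 0.029934. Accumulating E over each segment gives final E = 1.3392.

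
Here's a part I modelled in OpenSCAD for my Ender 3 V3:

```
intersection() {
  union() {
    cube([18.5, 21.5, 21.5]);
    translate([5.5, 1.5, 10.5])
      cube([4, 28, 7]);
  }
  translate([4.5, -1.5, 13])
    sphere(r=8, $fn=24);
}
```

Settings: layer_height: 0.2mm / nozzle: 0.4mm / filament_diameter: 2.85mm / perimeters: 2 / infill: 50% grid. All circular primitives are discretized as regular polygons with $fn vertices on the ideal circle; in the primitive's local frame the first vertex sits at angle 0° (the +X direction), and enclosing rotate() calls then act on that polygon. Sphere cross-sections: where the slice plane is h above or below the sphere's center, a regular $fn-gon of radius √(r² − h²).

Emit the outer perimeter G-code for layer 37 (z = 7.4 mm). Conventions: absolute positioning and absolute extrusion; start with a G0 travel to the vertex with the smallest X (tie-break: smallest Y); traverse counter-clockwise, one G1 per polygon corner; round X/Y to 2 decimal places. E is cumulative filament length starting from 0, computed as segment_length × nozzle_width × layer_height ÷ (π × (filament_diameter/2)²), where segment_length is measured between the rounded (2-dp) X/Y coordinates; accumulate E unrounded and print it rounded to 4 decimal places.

G0 X0.00 Y0.00 Z7.40
G1 X10.01 Y0.00 E0.1255
G1 X9.45 Y1.36 E0.1440
G1 X8.54 Y2.54 E0.1627
G1 X7.36 Y3.45 E0.1813
G1 X5.98 Y4.02 E0.2001
G1 X4.50 Y4.21 E0.2188
G1 X3.02 Y4.02 E0.2375
G1 X1.64 Y3.45 E0.2562
G1 X0.46 Y2.54 E0.2749
G1 X0.00 Y1.94 E0.2844
G1 X0.00 Y0.00 E0.3087

At z = 7.4 mm: the cube is present — its section is the full 18.5×21.5 rectangle; the cube at (5.5, 1.5) is not intersected at this z (z outside [10.5, 17.5]); Taking the union: only the 18.5×21.5 cube is present, so the union is just that shape — 1 connected region; the sphere at (4.5, -1.5): section is a regular 24-gon, circumradius = √(r²−h²) = √(8²−5.6²) = 5.713; Keeping only the common overlap: the r=8 sphere at (4.5, -1.5) partially overlaps the result so far; clipping to the common part keeps 32.72 mm² — 1 connected region. The outline is a single polygon with 11 vertices. Extrusion per mm of travel: 0.4 × 0.2 / (π × 1.425²) = 0.012540. Accumulating E over each segment gives final E = 0.3087.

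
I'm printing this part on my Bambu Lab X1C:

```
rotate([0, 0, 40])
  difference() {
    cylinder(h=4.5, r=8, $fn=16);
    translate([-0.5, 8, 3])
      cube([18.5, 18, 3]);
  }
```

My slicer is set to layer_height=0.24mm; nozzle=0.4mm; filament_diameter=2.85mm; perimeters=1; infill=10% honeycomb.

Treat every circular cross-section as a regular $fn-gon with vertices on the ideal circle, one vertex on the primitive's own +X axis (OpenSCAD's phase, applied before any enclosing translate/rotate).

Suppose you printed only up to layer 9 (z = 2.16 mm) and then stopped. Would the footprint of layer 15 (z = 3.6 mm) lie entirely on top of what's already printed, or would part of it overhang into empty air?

Compare the two slices. At z = 2.16: the r=8 cylinder gives a regular 16-gon of circumradius 8 (constant along its height) (area = (16/2)·8.000²·sin(360°/16) = 195.93 mm²); the cube at (-0.5, 8) is not intersected at this z (z outside [3, 6]); After the difference (first − rest): none of the subtracted shapes is present at this height, so the r=8 cylinder is unchanged — area = 195.93 mm²; (whole slice rotated 40° about Z — lengths, areas and connectivity unchanged). At z = 3.6: the cylinder: section is a regular 16-gon, circumradius r=8 (area = (16/2)·8.000²·sin(360°/16) = 195.93 mm²); the cube at (-0.5, 8) is present — its section is the full 18.5×18 rectangle (area 333.00 mm²); After the difference (first − rest): starting from the r=8 cylinder (195.93 mm²), the 18.5×18 cube at (-0.5, 8) misses the remaining region (no effect) — area = 195.93 mm²; (rotated 40° about Z; rotation is an isometry so areas/perimeters/island counts are preserved). Checking containment: the cross-section at z = 3.6 is a subset of the cross-section at z = 2.16.

entirely on top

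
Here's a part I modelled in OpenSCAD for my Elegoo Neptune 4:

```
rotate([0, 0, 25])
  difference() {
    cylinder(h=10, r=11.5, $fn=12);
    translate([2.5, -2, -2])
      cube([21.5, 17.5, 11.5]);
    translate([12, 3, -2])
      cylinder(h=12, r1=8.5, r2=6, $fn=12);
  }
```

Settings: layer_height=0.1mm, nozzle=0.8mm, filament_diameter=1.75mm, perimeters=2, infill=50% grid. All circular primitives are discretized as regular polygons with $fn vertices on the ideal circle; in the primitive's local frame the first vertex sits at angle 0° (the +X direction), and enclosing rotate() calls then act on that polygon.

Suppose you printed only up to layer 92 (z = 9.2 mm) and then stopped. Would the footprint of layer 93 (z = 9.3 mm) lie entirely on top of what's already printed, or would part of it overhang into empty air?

Compare the two slices. At z = 9.2: the r=11.5 cylinder gives a regular 12-gon of circumradius 11.5 (constant along its height) (area = (12/2)·11.500²·sin(360°/12) = 396.75 mm²); the cube at (2.5, -2) is present — its section is the full 21.5×17.5 rectangle (area 376.25 mm²); the cone at (12, 3) (r1=8.5→r2=6) has section circumradius 6.167 here — a regular 12-gon (area = (12/2)·6.167²·sin(360°/12) = 114.08 mm²); After the difference (first − rest): starting from the r=11.5 cylinder (396.75 mm²), the 21.5×17.5 cube at (2.5, -2) partially overlaps it — only the 88.74 mm² overlap (of its 376.25 mm²) is removed, clipping the outline; the cone at (12, 3) partially overlaps it — only the 1.22 mm² overlap (of its 114.08 mm²) is removed, clipping the outline — area = 306.79 mm²; (whole slice rotated 25° about Z — lengths, areas and connectivity unchanged). At z = 9.3: the cylinder: section is a regular 12-gon, circumradius r=11.5 (area = (12/2)·11.500²·sin(360°/12) = 396.75 mm²); the 21.5×17.5 cube at (2.5, -2) contributes its full rectangle (area 376.25 mm²); the cone at (12, 3) (r1=8.5→r2=6) has section circumradius 6.146 here — a regular 12-gon (area = (12/2)·6.146²·sin(360°/12) = 113.31 mm²); Subtracting the remaining from the first: starting from the r=11.5 cylinder (396.75 mm²), the 21.5×17.5 cube at (2.5, -2) partially overlaps it — only the 88.74 mm² overlap (of its 376.25 mm²) is removed, clipping the outline; the cone at (12, 3) partially overlaps it — only the 1.17 mm² overlap (of its 113.31 mm²) is removed, clipping the outline — area = 306.84 mm²; (whole slice rotated 25° about Z — lengths, areas and connectivity unchanged). Checking containment: the cross-section at z = 9.3 is a subset of the cross-section at z = 9.2.

entirely on top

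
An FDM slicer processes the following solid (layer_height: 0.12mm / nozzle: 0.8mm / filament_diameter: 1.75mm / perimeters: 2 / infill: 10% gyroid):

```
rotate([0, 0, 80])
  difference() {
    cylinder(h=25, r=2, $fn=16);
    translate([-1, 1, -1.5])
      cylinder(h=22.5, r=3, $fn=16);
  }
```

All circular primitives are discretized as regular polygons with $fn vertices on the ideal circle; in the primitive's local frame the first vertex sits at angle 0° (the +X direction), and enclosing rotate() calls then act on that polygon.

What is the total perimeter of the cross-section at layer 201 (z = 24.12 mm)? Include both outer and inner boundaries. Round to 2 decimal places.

At z = 24.12 mm: the cylinder: section is a regular 16-gon, circumradius r=2 (perimeter = 2·16·2.000·sin(180°/16) = 12.49 mm); the cylinder at (-1, 1) is not intersected at this z (z outside [-1.5, 21]); Taking the first minus the rest: none of the subtracted shapes is present at this height, so the r=2 cylinder is unchanged — boundary = 12.49 mm; (rotated 80° about Z; rotation is an isometry so areas/perimeters/island counts are preserved). Overall, the cross-section is a single solid region. Total boundary length (outer) = 12.49 mm.

12.49 mm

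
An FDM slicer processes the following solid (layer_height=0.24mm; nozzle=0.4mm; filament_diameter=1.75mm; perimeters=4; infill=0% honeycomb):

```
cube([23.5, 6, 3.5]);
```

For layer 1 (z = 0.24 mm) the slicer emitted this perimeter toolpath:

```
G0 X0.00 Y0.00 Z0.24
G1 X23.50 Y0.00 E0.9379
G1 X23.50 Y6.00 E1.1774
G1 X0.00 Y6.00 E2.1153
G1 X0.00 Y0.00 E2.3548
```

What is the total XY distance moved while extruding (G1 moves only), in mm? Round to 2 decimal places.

Sum the Euclidean lengths of each G1 segment: total = 59.00 mm.

59.00 mm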